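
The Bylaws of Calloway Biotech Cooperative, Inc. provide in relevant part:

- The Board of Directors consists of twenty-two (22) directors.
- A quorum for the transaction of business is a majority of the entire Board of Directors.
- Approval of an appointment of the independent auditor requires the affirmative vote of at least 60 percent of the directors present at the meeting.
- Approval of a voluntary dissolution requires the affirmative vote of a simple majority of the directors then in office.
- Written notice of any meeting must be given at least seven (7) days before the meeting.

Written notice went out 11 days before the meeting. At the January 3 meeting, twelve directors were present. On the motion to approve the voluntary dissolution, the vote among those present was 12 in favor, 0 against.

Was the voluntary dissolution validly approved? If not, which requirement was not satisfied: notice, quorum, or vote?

Valid — all requirements satisfied.

Notice: 11 days given; 7 required (11 ≥ 7). Satisfied.
Quorum: 12 present; quorum is 12. Satisfied.
Vote: the voluntary dissolution requires a majority of the directors then in office (22). A majority of 22 is 12, so 12 affirmative votes are needed; 12 voted in favor. Satisfied.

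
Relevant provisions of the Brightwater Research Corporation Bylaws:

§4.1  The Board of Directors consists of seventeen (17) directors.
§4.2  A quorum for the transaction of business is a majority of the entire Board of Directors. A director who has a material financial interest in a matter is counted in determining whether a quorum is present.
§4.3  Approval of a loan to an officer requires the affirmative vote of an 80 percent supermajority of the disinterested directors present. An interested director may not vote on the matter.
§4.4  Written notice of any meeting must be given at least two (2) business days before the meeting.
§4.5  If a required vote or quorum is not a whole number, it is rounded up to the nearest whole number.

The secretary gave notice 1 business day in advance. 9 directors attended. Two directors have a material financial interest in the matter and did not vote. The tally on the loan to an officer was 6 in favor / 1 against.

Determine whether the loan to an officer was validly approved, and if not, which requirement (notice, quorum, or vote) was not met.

Notice: 1 business day given; 2 required (1 < 2). Not satisfied.
Quorum: 9 present (interested directors count toward quorum); quorum is 9. Satisfied.
Vote: the loan to an officer requires four-fifths of the disinterested directors present (9 − 2 = 7). 4/5 of 7 = 5.60, rounded up to 6, so 6 affirmative votes are needed; 6 voted in favor. Satisfied.

Invalid — notice requirement not satisfied.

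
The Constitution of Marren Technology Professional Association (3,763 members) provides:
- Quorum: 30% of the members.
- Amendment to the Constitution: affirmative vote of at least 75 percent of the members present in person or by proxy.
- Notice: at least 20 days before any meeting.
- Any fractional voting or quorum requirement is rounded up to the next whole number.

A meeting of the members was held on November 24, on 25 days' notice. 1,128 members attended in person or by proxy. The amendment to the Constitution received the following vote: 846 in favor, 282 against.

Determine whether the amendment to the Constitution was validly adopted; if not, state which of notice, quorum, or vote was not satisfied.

Invalid — quorum requirement not satisfied.

Notice: 25 days given; 20 required. Satisfied.
Quorum: 30% of 3,763 = 1,128.90, rounded up to 1,129; 1,128 present. Not satisfied.
Vote: requires three-fourths of those present (1,128); 3/4 of 1128 = 846, so 846 needed; 846 in favor. Satisfied.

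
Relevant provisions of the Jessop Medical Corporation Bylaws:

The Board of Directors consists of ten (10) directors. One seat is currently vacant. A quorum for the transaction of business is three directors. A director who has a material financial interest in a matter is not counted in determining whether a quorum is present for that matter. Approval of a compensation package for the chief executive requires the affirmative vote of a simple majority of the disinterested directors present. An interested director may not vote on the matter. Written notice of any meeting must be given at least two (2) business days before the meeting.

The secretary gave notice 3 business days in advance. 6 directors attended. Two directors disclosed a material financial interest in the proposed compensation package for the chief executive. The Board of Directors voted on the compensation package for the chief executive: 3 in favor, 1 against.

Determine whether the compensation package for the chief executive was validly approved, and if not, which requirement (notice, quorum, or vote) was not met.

Valid — all requirements satisfied.

Notice: 3 business days given; 2 required (3 ≥ 2). Satisfied.
Quorum: 6 present, but the 2 interested directors do not count, leaving 4. Quorum is 3. Satisfied.
Vote: the compensation package for the chief executive requires a majority of the disinterested directors present (6 − 2 = 4). A majority of 4 is 3, so 3 affirmative votes are needed; 3 voted in favor. Satisfied.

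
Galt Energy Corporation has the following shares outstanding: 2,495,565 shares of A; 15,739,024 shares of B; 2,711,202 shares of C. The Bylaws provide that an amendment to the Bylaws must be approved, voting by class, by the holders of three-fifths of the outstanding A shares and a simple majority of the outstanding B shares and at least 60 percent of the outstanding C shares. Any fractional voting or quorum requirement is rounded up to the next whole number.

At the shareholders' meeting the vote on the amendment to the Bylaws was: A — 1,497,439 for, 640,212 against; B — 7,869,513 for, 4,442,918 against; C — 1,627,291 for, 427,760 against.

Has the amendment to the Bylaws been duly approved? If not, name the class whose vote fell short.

Approved — every class gave the required vote.

A: 3/5 of 2495565 = 1497339; 1,497,339 required, 1,497,439 in favor — approved.
B: a majority of 15739024 is 7869513; 7,869,513 required, 7,869,513 in favor — approved.
C: 3/5 of 2711202 = 1626721.20, rounded up to 1626722; 1,626,722 required, 1,627,291 in favor — approved.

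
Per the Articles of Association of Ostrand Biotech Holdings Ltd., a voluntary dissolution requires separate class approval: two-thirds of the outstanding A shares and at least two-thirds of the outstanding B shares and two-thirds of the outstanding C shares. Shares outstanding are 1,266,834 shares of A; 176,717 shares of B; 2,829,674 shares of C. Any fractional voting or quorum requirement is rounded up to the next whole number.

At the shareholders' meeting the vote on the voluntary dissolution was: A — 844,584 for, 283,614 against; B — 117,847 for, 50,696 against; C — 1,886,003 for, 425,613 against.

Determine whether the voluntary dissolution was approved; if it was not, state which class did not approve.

Not approved — the C shares did not give the required vote.

A: 2/3 of 1266834 = 844556; 844,556 required, 844,584 in favor — approved.
B: 2/3 of 176717 = 117811.33, rounded up to 117812; 117,812 required, 117,847 in favor — approved.
C: 2/3 of 2829674 = 1886449.33, rounded up to 1886450; 1,886,450 required, 1,886,003 in favor — not approved.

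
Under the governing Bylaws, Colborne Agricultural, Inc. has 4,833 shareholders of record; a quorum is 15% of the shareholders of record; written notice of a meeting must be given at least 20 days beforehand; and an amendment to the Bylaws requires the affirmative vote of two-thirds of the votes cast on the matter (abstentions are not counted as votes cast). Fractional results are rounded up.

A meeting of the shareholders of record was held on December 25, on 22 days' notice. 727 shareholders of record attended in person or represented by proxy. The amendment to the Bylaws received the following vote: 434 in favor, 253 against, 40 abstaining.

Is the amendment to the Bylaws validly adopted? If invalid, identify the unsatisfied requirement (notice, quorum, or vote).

Notice: 22 days given; 20 required. Satisfied.
Quorum: 15% of 4,833 = 724.95, rounded up to 725; 727 present. Satisfied.
Vote: requires two-thirds of the votes cast (727 − 40 abstaining = 687); 2/3 of 687 = 458, so 458 needed; 434 in favor. Not satisfied.

Invalid — vote requirement not satisfied.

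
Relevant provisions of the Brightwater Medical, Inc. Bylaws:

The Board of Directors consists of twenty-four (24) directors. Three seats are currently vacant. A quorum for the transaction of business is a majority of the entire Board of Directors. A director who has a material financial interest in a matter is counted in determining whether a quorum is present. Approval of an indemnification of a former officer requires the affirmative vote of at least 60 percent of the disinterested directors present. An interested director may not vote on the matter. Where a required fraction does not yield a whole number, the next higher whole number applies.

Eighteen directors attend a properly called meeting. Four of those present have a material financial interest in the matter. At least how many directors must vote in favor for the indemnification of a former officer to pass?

9

The indemnification of a former officer requires three-fifths of the disinterested directors present (18 − 4 = 14).
3/5 of 14 = 8.40, rounded up to 9.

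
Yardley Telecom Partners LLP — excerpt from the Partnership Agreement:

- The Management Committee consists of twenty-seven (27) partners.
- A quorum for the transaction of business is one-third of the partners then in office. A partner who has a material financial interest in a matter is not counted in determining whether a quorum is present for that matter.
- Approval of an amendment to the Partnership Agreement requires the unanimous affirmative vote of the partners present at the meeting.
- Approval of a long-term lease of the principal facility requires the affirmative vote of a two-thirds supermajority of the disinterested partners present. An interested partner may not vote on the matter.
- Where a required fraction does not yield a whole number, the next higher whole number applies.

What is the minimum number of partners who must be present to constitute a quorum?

9

1/3 of 27 = 9.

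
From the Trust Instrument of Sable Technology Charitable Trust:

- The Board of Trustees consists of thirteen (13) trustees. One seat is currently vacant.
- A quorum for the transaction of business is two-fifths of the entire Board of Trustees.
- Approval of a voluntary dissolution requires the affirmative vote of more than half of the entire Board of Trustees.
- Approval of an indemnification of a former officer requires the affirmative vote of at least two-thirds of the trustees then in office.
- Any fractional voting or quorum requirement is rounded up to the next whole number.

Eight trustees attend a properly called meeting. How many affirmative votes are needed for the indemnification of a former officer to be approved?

8

The indemnification of a former officer requires two-thirds of the trustees then in office (12).
2/3 of 12 = 8.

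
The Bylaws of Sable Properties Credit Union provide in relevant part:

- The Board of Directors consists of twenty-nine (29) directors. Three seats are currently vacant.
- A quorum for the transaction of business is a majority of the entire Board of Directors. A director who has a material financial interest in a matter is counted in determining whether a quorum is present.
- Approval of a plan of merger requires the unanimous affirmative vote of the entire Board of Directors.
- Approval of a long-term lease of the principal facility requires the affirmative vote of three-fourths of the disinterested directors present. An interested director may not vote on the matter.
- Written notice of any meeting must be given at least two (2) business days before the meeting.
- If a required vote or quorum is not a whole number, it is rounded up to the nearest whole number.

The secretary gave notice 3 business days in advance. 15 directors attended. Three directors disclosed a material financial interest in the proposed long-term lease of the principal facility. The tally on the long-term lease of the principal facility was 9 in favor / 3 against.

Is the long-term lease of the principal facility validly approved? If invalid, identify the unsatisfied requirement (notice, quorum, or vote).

Notice: 3 business days given; 2 required (3 ≥ 2). Satisfied.
Quorum: 15 present (interested directors count toward quorum); quorum is 15. Satisfied.
Vote: the long-term lease of the principal facility requires three-fourths of the disinterested directors present (15 − 3 = 12). 3/4 of 12 = 9, so 9 affirmative votes are needed; 9 voted in favor. Satisfied.

Valid — all requirements satisfied.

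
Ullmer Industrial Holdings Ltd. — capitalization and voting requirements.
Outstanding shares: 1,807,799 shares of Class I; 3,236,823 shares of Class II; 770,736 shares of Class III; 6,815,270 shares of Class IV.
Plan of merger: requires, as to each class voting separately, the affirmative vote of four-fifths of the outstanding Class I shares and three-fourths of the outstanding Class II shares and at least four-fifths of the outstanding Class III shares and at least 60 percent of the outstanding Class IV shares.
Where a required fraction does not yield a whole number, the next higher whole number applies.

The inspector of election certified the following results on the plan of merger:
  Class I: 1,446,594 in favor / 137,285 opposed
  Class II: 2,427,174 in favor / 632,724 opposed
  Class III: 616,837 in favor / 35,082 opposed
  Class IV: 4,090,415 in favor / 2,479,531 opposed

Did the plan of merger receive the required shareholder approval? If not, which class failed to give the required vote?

Class I: 4/5 of 1807799 = 1446239.20, rounded up to 1446240; 1,446,240 required, 1,446,594 in favor — approved.
Class II: 3/4 of 3236823 = 2427617.25, rounded up to 2427618; 2,427,618 required, 2,427,174 in favor — not approved.
Class III: 4/5 of 770736 = 616588.80, rounded up to 616589; 616,589 required, 616,837 in favor — approved.
Class IV: 3/5 of 6815270 = 4089162; 4,089,162 required, 4,090,415 in favor — approved.

Not approved — the Class II shares did not give the required vote.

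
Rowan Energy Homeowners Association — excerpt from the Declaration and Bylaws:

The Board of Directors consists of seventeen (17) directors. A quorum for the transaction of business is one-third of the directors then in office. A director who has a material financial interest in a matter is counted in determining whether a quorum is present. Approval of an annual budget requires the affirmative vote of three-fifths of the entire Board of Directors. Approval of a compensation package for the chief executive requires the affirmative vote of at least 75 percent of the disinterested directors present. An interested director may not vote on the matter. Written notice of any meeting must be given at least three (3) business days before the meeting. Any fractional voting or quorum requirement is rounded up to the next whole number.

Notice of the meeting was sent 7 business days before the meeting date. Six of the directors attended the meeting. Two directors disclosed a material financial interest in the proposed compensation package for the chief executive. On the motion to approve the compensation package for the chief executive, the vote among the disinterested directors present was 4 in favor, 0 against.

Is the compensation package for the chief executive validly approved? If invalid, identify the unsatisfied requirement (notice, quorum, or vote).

Valid — all requirements satisfied.

Notice: 7 business days given; 3 required (7 ≥ 3). Satisfied.
Quorum: 6 present (interested directors count toward quorum); quorum is 6. Satisfied.
Vote: the compensation package for the chief executive requires three-fourths of the disinterested directors present (6 − 2 = 4). 3/4 of 4 = 3, so 3 affirmative votes are needed; 4 voted in favor. Satisfied.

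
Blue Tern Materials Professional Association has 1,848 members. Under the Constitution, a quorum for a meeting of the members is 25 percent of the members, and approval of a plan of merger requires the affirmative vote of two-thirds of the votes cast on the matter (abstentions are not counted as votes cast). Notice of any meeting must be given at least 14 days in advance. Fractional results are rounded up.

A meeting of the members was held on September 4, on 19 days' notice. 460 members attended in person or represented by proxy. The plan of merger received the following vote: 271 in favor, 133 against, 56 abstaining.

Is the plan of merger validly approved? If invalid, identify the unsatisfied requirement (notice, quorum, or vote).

Invalid — quorum requirement not satisfied.

Notice: 19 days given; 14 required. Satisfied.
Quorum: 25% of 1,848 = 462; 460 present. Not satisfied.
Vote: requires two-thirds of the votes cast (460 − 56 abstaining = 404); 2/3 of 404 = 269.33, rounded up to 270, so 270 needed; 271 in favor. Satisfied.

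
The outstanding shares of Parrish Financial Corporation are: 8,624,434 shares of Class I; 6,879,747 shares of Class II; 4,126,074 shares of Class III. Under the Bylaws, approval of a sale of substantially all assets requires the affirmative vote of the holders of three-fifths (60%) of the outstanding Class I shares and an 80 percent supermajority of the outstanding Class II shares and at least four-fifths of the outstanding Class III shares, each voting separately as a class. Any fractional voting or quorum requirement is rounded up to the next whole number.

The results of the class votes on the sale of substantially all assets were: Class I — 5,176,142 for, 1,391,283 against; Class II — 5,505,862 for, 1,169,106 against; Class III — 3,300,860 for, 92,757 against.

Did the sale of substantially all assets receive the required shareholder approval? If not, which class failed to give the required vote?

Class I: 3/5 of 8624434 = 5174660.40, rounded up to 5174661; 5,174,661 required, 5,176,142 in favor — approved.
Class II: 4/5 of 6879747 = 5503797.60, rounded up to 5503798; 5,503,798 required, 5,505,862 in favor — approved.
Class III: 4/5 of 4126074 = 3300859.20, rounded up to 3300860; 3,300,860 required, 3,300,860 in favor — approved.

Approved — every class gave the required vote.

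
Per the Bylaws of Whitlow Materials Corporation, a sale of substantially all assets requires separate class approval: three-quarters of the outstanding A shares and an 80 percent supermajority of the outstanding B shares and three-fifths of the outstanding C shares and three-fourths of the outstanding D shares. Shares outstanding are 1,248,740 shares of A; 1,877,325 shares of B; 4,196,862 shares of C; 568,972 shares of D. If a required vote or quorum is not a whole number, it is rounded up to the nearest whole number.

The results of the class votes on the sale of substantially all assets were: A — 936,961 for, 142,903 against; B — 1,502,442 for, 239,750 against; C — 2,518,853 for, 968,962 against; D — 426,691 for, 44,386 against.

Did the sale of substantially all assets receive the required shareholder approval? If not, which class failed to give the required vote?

Not approved — the D shares did not give the required vote.

A: 3/4 of 1248740 = 936555; 936,555 required, 936,961 in favor — approved.
B: 4/5 of 1877325 = 1501860; 1,501,860 required, 1,502,442 in favor — approved.
C: 3/5 of 4196862 = 2518117.20, rounded up to 2518118; 2,518,118 required, 2,518,853 in favor — approved.
D: 3/4 of 568972 = 426729; 426,729 required, 426,691 in favor — not approved.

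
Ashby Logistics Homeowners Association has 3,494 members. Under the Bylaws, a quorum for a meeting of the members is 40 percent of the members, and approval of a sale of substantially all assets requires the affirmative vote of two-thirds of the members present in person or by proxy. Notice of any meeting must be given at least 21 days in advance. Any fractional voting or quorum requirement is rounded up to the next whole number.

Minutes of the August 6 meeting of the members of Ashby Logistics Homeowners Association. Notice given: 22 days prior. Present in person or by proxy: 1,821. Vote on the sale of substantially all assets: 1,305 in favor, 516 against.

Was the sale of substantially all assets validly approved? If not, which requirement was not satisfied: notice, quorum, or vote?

Notice: 22 days given; 21 required. Satisfied.
Quorum: 40% of 3,494 = 1,397.60, rounded up to 1,398; 1,821 present. Satisfied.
Vote: requires two-thirds of those present (1,821); 2/3 of 1821 = 1214, so 1,214 needed; 1,305 in favor. Satisfied.

Valid — all requirements satisfied.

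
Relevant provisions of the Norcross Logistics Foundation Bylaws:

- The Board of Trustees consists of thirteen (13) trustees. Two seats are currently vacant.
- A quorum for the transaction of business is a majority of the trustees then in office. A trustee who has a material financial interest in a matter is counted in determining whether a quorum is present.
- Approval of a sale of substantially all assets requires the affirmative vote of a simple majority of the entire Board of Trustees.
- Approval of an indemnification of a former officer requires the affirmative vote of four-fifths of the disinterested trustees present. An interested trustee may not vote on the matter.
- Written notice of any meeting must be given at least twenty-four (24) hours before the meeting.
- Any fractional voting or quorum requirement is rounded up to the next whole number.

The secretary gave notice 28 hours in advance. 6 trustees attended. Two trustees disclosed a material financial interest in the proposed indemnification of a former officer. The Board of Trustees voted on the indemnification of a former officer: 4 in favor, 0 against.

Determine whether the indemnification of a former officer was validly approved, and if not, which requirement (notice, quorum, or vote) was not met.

Valid — all requirements satisfied.

Notice: 28 hours given; 24 required (28 ≥ 24). Satisfied.
Quorum: 6 present (interested trustees count toward quorum); quorum is 6. Satisfied.
Vote: the indemnification of a former officer requires four-fifths of the disinterested trustees present (6 − 2 = 4). 4/5 of 4 = 3.20, rounded up to 4, so 4 affirmative votes are needed; 4 voted in favor. Satisfied.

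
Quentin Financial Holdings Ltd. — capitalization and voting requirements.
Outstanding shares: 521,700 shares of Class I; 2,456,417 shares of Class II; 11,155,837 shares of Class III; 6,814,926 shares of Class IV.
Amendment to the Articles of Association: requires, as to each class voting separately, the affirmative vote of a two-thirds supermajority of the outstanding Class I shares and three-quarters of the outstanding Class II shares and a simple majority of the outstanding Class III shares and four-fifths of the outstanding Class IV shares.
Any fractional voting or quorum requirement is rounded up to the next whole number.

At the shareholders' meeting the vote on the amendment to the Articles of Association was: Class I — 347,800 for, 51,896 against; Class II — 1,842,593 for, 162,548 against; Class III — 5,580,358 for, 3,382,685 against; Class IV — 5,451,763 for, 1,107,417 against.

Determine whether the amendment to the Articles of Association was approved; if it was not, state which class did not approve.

Class I: 2/3 of 521700 = 347800; 347,800 required, 347,800 in favor — approved.
Class II: 3/4 of 2456417 = 1842312.75, rounded up to 1842313; 1,842,313 required, 1,842,593 in favor — approved.
Class III: a majority of 11155837 is 5577919; 5,577,919 required, 5,580,358 in favor — approved.
Class IV: 4/5 of 6814926 = 5451940.80, rounded up to 5451941; 5,451,941 required, 5,451,763 in favor — not approved.

Not approved — the Class IV shares did not give the required vote.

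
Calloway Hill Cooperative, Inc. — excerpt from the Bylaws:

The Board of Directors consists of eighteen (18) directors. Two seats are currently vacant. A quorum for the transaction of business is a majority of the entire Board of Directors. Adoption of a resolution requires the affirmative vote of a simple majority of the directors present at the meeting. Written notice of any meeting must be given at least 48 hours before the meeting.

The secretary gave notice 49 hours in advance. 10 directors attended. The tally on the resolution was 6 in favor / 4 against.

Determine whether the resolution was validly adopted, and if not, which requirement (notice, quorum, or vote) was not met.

Notice: 49 hours given; 48 required (49 ≥ 48). Satisfied.
Quorum: 10 present; quorum is 10. Satisfied.
Vote: the resolution requires a majority of the directors present (10). A majority of 10 is 6, so 6 affirmative votes are needed; 6 voted in favor. Satisfied.

Valid — all requirements satisfied.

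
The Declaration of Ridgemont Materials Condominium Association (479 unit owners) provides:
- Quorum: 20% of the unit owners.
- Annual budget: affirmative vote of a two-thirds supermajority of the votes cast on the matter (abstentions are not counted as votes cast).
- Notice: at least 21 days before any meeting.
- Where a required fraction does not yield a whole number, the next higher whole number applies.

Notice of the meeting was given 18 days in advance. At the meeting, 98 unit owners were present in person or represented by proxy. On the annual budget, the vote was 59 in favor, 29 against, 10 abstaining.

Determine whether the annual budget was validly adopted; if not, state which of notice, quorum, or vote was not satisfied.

Notice: 18 days given; 21 required. Not satisfied.
Quorum: 20% of 479 = 95.80, rounded up to 96; 98 present. Satisfied.
Vote: requires two-thirds of the votes cast (98 − 10 abstaining = 88); 2/3 of 88 = 58.67, rounded up to 59, so 59 needed; 59 in favor. Satisfied.

Invalid — notice requirement not satisfied.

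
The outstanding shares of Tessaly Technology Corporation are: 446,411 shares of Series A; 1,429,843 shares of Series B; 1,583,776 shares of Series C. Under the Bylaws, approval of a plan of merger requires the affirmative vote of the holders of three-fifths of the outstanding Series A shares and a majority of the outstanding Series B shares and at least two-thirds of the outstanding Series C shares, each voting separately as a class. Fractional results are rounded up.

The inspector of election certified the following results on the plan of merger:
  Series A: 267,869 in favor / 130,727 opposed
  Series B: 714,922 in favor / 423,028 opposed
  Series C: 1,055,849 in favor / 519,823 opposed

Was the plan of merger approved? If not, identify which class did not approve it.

Series A: 3/5 of 446411 = 267846.60, rounded up to 267847; 267,847 required, 267,869 in favor — approved.
Series B: a majority of 1429843 is 714922; 714,922 required, 714,922 in favor — approved.
Series C: 2/3 of 1583776 = 1055850.67, rounded up to 1055851; 1,055,851 required, 1,055,849 in favor — not approved.

Not approved — the Series C shares did not give the required vote.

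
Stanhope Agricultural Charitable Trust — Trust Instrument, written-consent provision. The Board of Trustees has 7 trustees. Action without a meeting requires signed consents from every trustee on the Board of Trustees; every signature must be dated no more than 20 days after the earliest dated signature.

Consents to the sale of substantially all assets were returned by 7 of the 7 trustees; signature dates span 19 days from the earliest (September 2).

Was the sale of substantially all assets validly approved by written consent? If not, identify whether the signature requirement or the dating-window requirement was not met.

Signatures required: all of 7 — unanimous means all 7, so 7 needed; 7 signed. Sufficient.
Dating window: the latest signature is 19 days after the earliest; the limit is 20 days. Within the window.

Effective — both the signature and dating-window requirements are satisfied.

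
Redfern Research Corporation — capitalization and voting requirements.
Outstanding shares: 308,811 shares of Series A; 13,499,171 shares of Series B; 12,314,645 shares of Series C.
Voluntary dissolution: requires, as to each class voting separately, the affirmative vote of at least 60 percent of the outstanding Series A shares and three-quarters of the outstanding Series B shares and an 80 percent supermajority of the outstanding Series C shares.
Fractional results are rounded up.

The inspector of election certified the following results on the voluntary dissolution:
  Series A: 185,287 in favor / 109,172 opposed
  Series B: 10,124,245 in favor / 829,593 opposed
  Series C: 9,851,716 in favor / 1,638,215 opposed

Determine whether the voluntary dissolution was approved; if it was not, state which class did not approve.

Series A: 3/5 of 308811 = 185286.60, rounded up to 185287; 185,287 required, 185,287 in favor — approved.
Series B: 3/4 of 13499171 = 10124378.25, rounded up to 10124379; 10,124,379 required, 10,124,245 in favor — not approved.
Series C: 4/5 of 12314645 = 9851716; 9,851,716 required, 9,851,716 in favor — approved.

Not approved — the Series B shares did not give the required vote.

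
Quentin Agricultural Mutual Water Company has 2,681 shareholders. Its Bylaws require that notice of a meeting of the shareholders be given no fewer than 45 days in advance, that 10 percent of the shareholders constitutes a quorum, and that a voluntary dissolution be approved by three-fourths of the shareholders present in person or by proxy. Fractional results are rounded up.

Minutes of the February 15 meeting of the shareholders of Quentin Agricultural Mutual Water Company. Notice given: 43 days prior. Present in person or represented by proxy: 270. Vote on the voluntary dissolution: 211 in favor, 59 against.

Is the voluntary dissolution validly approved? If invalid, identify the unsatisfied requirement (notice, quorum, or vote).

Invalid — notice requirement not satisfied.

Notice: 43 days given; 45 required. Not satisfied.
Quorum: 10% of 2,681 = 268.10, rounded up to 269; 270 present. Satisfied.
Vote: requires three-fourths of those present (270); 3/4 of 270 = 202.50, rounded up to 203, so 203 needed; 211 in favor. Satisfied.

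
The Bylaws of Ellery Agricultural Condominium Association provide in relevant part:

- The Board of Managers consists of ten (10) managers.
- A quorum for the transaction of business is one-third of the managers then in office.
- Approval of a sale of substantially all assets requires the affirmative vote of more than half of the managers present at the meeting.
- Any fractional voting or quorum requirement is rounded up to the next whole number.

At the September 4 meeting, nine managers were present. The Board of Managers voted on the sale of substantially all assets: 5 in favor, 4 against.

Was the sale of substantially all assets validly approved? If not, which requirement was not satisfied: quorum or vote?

Valid — all requirements satisfied.

Quorum: 9 present; quorum is 4. Satisfied.
Vote: the sale of substantially all assets requires a majority of the managers present (9). A majority of 9 is 5, so 5 affirmative votes are needed; 5 voted in favor. Satisfied.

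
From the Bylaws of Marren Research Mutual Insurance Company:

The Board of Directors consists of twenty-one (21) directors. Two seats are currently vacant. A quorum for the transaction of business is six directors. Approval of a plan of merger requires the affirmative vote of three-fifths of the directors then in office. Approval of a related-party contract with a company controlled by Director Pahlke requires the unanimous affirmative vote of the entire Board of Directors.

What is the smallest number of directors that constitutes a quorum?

6

The quorum is fixed at 6.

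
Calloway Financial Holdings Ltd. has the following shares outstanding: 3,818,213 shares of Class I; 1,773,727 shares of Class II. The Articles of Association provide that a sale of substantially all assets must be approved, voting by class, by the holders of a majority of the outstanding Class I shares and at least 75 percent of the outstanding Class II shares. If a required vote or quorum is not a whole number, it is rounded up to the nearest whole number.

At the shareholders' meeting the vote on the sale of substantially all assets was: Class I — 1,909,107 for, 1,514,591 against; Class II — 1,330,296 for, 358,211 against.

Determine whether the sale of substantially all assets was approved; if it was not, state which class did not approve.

Approved — every class gave the required vote.

Class I: a majority of 3818213 is 1909107; 1,909,107 required, 1,909,107 in favor — approved.
Class II: 3/4 of 1773727 = 1330295.25, rounded up to 1330296; 1,330,296 required, 1,330,296 in favor — approved.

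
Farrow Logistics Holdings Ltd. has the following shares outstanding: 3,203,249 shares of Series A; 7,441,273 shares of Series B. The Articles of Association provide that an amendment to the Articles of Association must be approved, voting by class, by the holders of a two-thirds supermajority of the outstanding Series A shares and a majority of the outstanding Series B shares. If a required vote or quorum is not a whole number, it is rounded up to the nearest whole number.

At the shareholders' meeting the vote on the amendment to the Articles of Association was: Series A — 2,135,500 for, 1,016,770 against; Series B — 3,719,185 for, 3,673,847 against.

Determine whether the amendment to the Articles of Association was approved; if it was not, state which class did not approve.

Series A: 2/3 of 3203249 = 2135499.33, rounded up to 2135500; 2,135,500 required, 2,135,500 in favor — approved.
Series B: a majority of 7441273 is 3720637; 3,720,637 required, 3,719,185 in favor — not approved.

Not approved — the Series B shares did not give the required vote.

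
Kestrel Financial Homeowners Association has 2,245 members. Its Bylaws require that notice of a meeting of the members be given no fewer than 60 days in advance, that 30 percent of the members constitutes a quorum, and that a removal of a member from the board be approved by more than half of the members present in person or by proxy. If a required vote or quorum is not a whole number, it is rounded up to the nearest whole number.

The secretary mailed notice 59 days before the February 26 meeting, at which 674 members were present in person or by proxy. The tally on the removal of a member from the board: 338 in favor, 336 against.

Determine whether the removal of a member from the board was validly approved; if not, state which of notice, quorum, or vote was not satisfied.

Notice: 59 days given; 60 required. Not satisfied.
Quorum: 30% of 2,245 = 673.50, rounded up to 674; 674 present. Satisfied.
Vote: requires a majority of those present (674); a majority of 674 is 338, so 338 needed; 338 in favor. Satisfied.

Invalid — notice requirement not satisfied.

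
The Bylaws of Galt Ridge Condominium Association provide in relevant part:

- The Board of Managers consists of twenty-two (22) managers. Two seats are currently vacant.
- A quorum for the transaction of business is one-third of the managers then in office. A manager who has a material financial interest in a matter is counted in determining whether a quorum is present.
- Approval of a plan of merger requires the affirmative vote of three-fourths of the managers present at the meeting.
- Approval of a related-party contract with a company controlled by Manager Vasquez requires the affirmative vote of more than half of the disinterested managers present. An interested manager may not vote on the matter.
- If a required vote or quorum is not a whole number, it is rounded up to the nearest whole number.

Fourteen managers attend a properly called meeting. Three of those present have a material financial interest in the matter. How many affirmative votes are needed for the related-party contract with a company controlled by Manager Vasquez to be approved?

The related-party contract with a company controlled by Manager Vasquez requires a majority of the disinterested managers present (14 − 3 = 11).
A majority of 11 is 6.

6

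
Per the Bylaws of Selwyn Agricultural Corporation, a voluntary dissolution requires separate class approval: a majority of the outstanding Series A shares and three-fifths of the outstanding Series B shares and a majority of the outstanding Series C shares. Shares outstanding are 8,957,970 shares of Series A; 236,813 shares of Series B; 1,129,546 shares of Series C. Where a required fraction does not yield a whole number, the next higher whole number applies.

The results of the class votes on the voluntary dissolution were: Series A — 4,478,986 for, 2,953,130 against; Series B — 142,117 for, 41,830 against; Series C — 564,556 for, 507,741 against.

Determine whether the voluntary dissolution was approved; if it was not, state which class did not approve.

Not approved — the Series C shares did not give the required vote.

Series A: a majority of 8957970 is 4478986; 4,478,986 required, 4,478,986 in favor — approved.
Series B: 3/5 of 236813 = 142087.80, rounded up to 142088; 142,088 required, 142,117 in favor — approved.
Series C: a majority of 1129546 is 564774; 564,774 required, 564,556 in favor — not approved.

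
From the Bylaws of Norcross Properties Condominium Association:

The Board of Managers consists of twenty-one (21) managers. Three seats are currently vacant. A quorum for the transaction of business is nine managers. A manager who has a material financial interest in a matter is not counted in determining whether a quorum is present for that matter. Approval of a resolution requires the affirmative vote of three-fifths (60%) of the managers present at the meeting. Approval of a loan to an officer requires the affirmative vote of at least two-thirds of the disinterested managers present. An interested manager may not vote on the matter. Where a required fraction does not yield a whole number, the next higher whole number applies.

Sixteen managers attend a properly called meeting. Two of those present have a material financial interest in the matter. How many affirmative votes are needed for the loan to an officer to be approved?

10

The loan to an officer requires two-thirds of the disinterested managers present (16 − 2 = 14).
2/3 of 14 = 9.33, rounded up to 10.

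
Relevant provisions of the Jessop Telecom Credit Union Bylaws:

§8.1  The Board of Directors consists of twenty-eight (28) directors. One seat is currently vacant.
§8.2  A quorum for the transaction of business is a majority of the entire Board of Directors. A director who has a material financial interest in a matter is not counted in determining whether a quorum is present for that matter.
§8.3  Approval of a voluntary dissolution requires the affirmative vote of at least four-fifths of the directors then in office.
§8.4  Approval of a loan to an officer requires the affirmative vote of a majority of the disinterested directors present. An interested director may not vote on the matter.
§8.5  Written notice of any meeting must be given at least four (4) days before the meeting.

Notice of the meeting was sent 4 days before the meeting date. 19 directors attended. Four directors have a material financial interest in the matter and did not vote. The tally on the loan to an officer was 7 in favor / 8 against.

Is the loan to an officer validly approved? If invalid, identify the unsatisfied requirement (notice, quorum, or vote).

Invalid — vote requirement not satisfied.

Notice: 4 days given; 4 required (4 ≥ 4). Satisfied.
Quorum: 19 present, but the 4 interested directors do not count, leaving 15. Quorum is 15. Satisfied.
Vote: the loan to an officer requires a majority of the disinterested directors present (19 − 4 = 15). A majority of 15 is 8, so 8 affirmative votes are needed; 7 voted in favor. Not satisfied.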